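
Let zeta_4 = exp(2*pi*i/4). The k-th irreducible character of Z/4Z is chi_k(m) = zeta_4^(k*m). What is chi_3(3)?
chi_3(3) = zeta_4^9 = I

Solution. chi_3(3) = zeta_4^(3*3) = zeta_4^9. Since zeta_4^4 = 1, this equals zeta_4^1 = exp(2*pi*i*1/4) = I.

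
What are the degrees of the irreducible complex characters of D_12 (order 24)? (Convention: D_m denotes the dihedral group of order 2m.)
Dimensions: 1, 1, 1, 1, 2, 2, 2, 2, 2

There are 9 irreducibles (= number of conjugacy classes). Their dimensions d_i satisfy sum d_i^2 = |G| = 24: 1 + 1 + 1 + 1 + 4 + 4 + 4 + 4 + 4 = 24.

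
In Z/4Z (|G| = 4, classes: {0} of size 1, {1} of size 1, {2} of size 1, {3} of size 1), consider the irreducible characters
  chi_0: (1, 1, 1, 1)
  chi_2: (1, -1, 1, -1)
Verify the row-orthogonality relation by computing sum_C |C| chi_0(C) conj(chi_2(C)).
Sum = 0; so <chi_0, chi_2> = 0 (distinct irreducibles are orthogonal).

Compute term by term over conjugacy classes (|C| * chi_0(C) * conj(chi_2(C))):
  1*(1)*conj(1) + 1*(1)*conj(-1) + 1*(1)*conj(1) + 1*(1)*conj(-1)
  = (1) + (-1) + (1) + (-1)
  = 0.
(Exp terms are combined using exp(i*s)*conj(exp(i*t)) = exp(i*(s-t)), and sums of them are collapsed using the identity that for every m > 1 the m distinct m-th roots of unity sum to 0, e.g. 1 + exp(2*I*pi/3) + exp(-2*I*pi/3) = 0.)
Dividing by |G| = 4 gives 0/4 = 0, matching the row-orthogonality relation <chi_0, chi_2> = [chi_0 = chi_2].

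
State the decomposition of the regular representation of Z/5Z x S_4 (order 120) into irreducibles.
Each irreducible V_i of dimension d_i appears with multiplicity d_i, i.e. rho_reg = (direct sum over all irreducibles V_i) d_i V_i. The irreducible dimensions for Z/5Z x S_4 are 1, 1, 1, 1, 1, 1, 1, 1, 1, 1, 2, 2, 2, 2, 2, 3, 3, 3, 3, 3, 3, 3, 3, 3, 3: 10 irreducibles of dimension 1, each with multiplicity 1; 5 irreducibles of dimension 2, each with multiplicity 2; 10 irreducibles of dimension 3, each with multiplicity 3. Total dimension 10*1*1 + 5*2*2 + 10*3*3 = 120 = |G|.

Argument: General theorem: in the regular representation of a finite group G, each irreducible appears with multiplicity equal to its dimension. Check: dim(rho_reg) = sum d_i^2 = 1 + 1 + 1 + 1 + 1 + 1 + 1 + 1 + 1 + 1 + 4 + 4 + 4 + 4 + 4 + 9 + 9 + 9 + 9 + 9 + 9 + 9 + 9 + 9 + 9 = 120 = |G|.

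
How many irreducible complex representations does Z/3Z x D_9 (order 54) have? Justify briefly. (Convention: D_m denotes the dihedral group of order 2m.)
18

Argument: The number of irreducible complex representations of a finite group equals its number of conjugacy classes. For a direct product, #classes(G x H) = #classes(G) * #classes(H). Z/3Z has 3 classes (abelian), D_9 has 6 classes, so 3 * 6 = 18, so Z/3Z x D_9 (order 54) has exactly 18 irreducible complex representations.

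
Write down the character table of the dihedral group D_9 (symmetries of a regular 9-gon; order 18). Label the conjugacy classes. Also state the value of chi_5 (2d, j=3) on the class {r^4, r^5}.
Conjugacy classes: {e} of size 1, {r^1, r^8} of size 2, {r^2, r^7} of size 2, {r^3, r^6} of size 2, {r^4, r^5} of size 2, {s, sr, ..., sr^8} of size 9.
Character table:
  irrep \ class              {e} (size 1)  {r^1, r^8} (size 2)  {r^2, r^7} (size 2)  {r^3, r^6} (size 2)  {r^4, r^5} (size 2)  {s, sr, ..., sr^8} (size 9)
  chi_1 (triv)               1             1                    1                    1                    1                    1                          
  chi_2 (sign: r->1, s->-1)  1             1                    1                    1                    1                    -1                         
  chi_3 (2d, j=1)            2             2*cos(2*pi/9)        2*cos(4*pi/9)        -1                   -2*cos(pi/9)         0                          
  chi_4 (2d, j=2)            2             2*cos(4*pi/9)        -2*cos(pi/9)         -1                   2*cos(2*pi/9)        0                          
  chi_5 (2d, j=3)            2             -1                   -1                   2                    -1                   0                          
  chi_6 (2d, j=4)            2             -2*cos(pi/9)         2*cos(2*pi/9)        -1                   2*cos(4*pi/9)        0                          

Spot check: chi_5 (2d, j=3) on {r^4, r^5} = -1.

Proof sketch: D_9 has order 2*9 = 18 with 6 conjugacy classes, hence 6 irreducibles. Sum of squared dims 1 + 1 + 4 + 4 + 4 + 4 = 18 = |G|. Linear characters come from the abelianisation; the 2-dimensional irreps have character r^k -> 2*cos(2*pi*j*k/9), reflections -> 0.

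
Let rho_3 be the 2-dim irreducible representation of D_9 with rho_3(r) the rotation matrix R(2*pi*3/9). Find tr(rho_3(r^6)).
chi_{rho_3}(r^6) = 2*cos(2*pi*3*6/9) = 2

Justification: rho_3(r^6) is rotation by angle 2*pi*3*6/9, whose trace is 2*cos(2*pi*3*6/9) = 2.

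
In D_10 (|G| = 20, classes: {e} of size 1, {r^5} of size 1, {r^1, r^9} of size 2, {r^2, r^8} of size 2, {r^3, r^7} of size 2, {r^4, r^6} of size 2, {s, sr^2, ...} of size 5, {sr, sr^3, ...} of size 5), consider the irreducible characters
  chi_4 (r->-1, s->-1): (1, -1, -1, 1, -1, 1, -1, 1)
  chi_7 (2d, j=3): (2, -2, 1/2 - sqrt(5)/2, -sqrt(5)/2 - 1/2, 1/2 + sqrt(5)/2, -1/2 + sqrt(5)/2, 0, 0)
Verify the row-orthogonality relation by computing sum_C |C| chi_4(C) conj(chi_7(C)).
Sum = 0; so <chi_4, chi_7> = 0 (distinct irreducibles are orthogonal).

Why: Compute term by term over conjugacy classes (|C| * chi_4(C) * conj(chi_7(C))):
  1*(1)*conj(2) + 1*(-1)*conj(-2) + 2*(-1)*conj(1/2 - sqrt(5)/2) + 2*(1)*conj(-sqrt(5)/2 - 1/2) + 2*(-1)*conj(1/2 + sqrt(5)/2) + 2*(1)*conj(-1/2 + sqrt(5)/2) + 5*(-1)*conj(0) + 5*(1)*conj(0)
  = (2) + (2) + (-1 + sqrt(5)) + (-sqrt(5) - 1) + (-sqrt(5) - 1) + (-1 + sqrt(5)) + (0) + (0)
  = 0.
Dividing by |G| = 20 gives 0/20 = 0, matching the row-orthogonality relation <chi_4, chi_7> = [chi_4 = chi_7].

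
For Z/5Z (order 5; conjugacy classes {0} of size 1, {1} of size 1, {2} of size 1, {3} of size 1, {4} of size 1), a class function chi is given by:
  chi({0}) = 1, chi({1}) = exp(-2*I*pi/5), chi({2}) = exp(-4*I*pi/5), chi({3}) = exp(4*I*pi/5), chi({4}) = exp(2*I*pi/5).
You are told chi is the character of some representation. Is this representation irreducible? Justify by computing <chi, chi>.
Irreducible: <chi, chi> = 1.

Derivation: <chi, chi> = (1/|G|) sum_C |C| * |chi(C)|^2 = (1/5)[1*|1|^2 + 1*|exp(-2*I*pi/5)|^2 + 1*|exp(-4*I*pi/5)|^2 + 1*|exp(4*I*pi/5)|^2 + 1*|exp(2*I*pi/5)|^2]
  = (1/5)[(1) + (1) + (1) + (1) + (1)] = 5/5 = 1.
(Exp terms are combined using exp(i*s)*conj(exp(i*t)) = exp(i*(s-t)), and sums of them are collapsed using the identity that for every m > 1 the m distinct m-th roots of unity sum to 0, e.g. 1 + exp(2*I*pi/3) + exp(-2*I*pi/3) = 0.)
A character is irreducible iff <chi, chi> = 1, so this representation is irreducible.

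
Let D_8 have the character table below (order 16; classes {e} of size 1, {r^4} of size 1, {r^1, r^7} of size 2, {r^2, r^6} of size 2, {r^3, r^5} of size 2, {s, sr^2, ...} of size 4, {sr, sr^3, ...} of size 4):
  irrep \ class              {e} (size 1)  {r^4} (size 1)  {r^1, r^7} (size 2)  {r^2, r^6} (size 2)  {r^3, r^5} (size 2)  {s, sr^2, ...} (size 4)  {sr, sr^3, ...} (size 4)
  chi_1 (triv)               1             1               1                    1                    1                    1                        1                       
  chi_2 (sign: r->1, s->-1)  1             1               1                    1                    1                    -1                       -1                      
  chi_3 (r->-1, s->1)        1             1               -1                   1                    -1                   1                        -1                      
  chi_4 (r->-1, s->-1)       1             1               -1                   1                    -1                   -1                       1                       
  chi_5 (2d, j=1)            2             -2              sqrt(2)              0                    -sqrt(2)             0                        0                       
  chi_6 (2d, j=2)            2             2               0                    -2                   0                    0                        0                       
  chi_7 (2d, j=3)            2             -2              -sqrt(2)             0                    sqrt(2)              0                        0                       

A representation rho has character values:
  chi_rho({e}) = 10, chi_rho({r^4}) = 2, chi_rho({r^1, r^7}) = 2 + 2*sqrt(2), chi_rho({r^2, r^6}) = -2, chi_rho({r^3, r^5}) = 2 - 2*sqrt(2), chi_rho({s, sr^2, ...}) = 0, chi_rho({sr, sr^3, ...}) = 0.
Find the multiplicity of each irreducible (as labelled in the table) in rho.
Multiplicities: chi_1: 1, chi_2: 1, chi_3: 0, chi_4: 0, chi_5: 2, chi_6: 2, chi_7: 0.

Details: Use <chi_rho, chi> = (1/|G|) sum_C |C| * chi_rho(C) * conj(chi(C)) with |G| = 16 for each irreducible chi in the table:
  <chi_rho, chi_1> = (1/16)[1*(10)*conj(1) + 1*(2)*conj(1) + 2*(2 + 2*sqrt(2))*conj(1) + 2*(-2)*conj(1) + 2*(2 - 2*sqrt(2))*conj(1) + 4*(0)*conj(1) + 4*(0)*conj(1)]
      = (1/16)[(10) + (2) + (4 + 4*sqrt(2)) + (-4) + (4 - 4*sqrt(2)) + (0) + (0)] = 16/16 = 1
  <chi_rho, chi_2> = (1/16)[1*(10)*conj(1) + 1*(2)*conj(1) + 2*(2 + 2*sqrt(2))*conj(1) + 2*(-2)*conj(1) + 2*(2 - 2*sqrt(2))*conj(1) + 4*(0)*conj(-1) + 4*(0)*conj(-1)]
      = (1/16)[(10) + (2) + (4 + 4*sqrt(2)) + (-4) + (4 - 4*sqrt(2)) + (0) + (0)] = 16/16 = 1
  <chi_rho, chi_3> = (1/16)[1*(10)*conj(1) + 1*(2)*conj(1) + 2*(2 + 2*sqrt(2))*conj(-1) + 2*(-2)*conj(1) + 2*(2 - 2*sqrt(2))*conj(-1) + 4*(0)*conj(1) + 4*(0)*conj(-1)]
      = (1/16)[(10) + (2) + (-4*sqrt(2) - 4) + (-4) + (-4 + 4*sqrt(2)) + (0) + (0)] = 0/16 = 0
  <chi_rho, chi_4> = (1/16)[1*(10)*conj(1) + 1*(2)*conj(1) + 2*(2 + 2*sqrt(2))*conj(-1) + 2*(-2)*conj(1) + 2*(2 - 2*sqrt(2))*conj(-1) + 4*(0)*conj(-1) + 4*(0)*conj(1)]
      = (1/16)[(10) + (2) + (-4*sqrt(2) - 4) + (-4) + (-4 + 4*sqrt(2)) + (0) + (0)] = 0/16 = 0
  <chi_rho, chi_5> = (1/16)[1*(10)*conj(2) + 1*(2)*conj(-2) + 2*(2 + 2*sqrt(2))*conj(sqrt(2)) + 2*(-2)*conj(0) + 2*(2 - 2*sqrt(2))*conj(-sqrt(2)) + 4*(0)*conj(0) + 4*(0)*conj(0)]
      = (1/16)[(20) + (-4) + (4*sqrt(2) + 8) + (0) + (8 - 4*sqrt(2)) + (0) + (0)] = 32/16 = 2
  <chi_rho, chi_6> = (1/16)[1*(10)*conj(2) + 1*(2)*conj(2) + 2*(2 + 2*sqrt(2))*conj(0) + 2*(-2)*conj(-2) + 2*(2 - 2*sqrt(2))*conj(0) + 4*(0)*conj(0) + 4*(0)*conj(0)]
      = (1/16)[(20) + (4) + (0) + (8) + (0) + (0) + (0)] = 32/16 = 2
  <chi_rho, chi_7> = (1/16)[1*(10)*conj(2) + 1*(2)*conj(-2) + 2*(2 + 2*sqrt(2))*conj(-sqrt(2)) + 2*(-2)*conj(0) + 2*(2 - 2*sqrt(2))*conj(sqrt(2)) + 4*(0)*conj(0) + 4*(0)*conj(0)]
      = (1/16)[(20) + (-4) + (-8 - 4*sqrt(2)) + (0) + (-8 + 4*sqrt(2)) + (0) + (0)] = 0/16 = 0
Dimension check: dim(rho) = sum (mult * dim) = 1*1 + 1*1 + 0*1 + 0*1 + 2*2 + 2*2 + 0*2 = 10 = chi_rho(e) = 10.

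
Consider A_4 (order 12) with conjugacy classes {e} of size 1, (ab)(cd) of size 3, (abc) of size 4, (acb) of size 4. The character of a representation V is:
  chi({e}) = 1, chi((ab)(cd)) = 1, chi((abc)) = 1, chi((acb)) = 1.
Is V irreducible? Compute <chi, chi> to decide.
Irreducible: <chi, chi> = 1.

Proof sketch: <chi, chi> = (1/|G|) sum_C |C| * |chi(C)|^2 = (1/12)[1*|1|^2 + 3*|1|^2 + 4*|1|^2 + 4*|1|^2]
  = (1/12)[(1) + (3) + (4) + (4)] = 12/12 = 1.
(Exp terms are combined using exp(i*s)*conj(exp(i*t)) = exp(i*(s-t)), and sums of them are collapsed using the identity that for every m > 1 the m distinct m-th roots of unity sum to 0, e.g. 1 + exp(2*I*pi/3) + exp(-2*I*pi/3) = 0.)
A character is irreducible iff <chi, chi> = 1, so this representation is irreducible.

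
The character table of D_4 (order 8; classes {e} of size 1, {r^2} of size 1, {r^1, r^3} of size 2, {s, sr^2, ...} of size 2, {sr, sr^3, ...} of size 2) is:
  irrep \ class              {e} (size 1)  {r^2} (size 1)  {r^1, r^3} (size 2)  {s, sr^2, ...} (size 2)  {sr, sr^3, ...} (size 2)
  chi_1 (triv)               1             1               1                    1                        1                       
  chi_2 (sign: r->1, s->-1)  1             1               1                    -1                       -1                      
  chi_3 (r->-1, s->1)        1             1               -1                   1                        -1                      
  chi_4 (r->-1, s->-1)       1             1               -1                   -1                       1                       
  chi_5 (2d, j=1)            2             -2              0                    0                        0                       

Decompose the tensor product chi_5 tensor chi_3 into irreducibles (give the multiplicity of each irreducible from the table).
chi_5 tensor chi_3 = chi_5 (all other irreducibles have multiplicity 0).

Derivation: The character of a tensor product is the pointwise product (chi_5 * chi_3)(C) = chi_5(C) * chi_3(C):
  {e}: (2)*(1), {r^2}: (-2)*(1), {r^1, r^3}: (0)*(-1), {s, sr^2, ...}: (0)*(1), {sr, sr^3, ...}: (0)*(-1)
so (chi_5 * chi_3) takes values
  {e} -> 2, {r^2} -> -2, {r^1, r^3} -> 0, {s, sr^2, ...} -> 0, {sr, sr^3, ...} -> 0.
Now take the inner product of this character with each irreducible chi from the table, <chi_5*chi_3, chi> = (1/8) sum_C |C| (chi_5*chi_3)(C) conj(chi(C)):
  <chi_5*chi_3, chi_1> = (1/8)[1*(2)*conj(1) + 1*(-2)*conj(1) + 2*(0)*conj(1) + 2*(0)*conj(1) + 2*(0)*conj(1)]
      = (1/8)[(2) + (-2) + (0) + (0) + (0)] = 0/8 = 0
  <chi_5*chi_3, chi_2> = (1/8)[1*(2)*conj(1) + 1*(-2)*conj(1) + 2*(0)*conj(1) + 2*(0)*conj(-1) + 2*(0)*conj(-1)]
      = (1/8)[(2) + (-2) + (0) + (0) + (0)] = 0/8 = 0
  <chi_5*chi_3, chi_3> = (1/8)[1*(2)*conj(1) + 1*(-2)*conj(1) + 2*(0)*conj(-1) + 2*(0)*conj(1) + 2*(0)*conj(-1)]
      = (1/8)[(2) + (-2) + (0) + (0) + (0)] = 0/8 = 0
  <chi_5*chi_3, chi_4> = (1/8)[1*(2)*conj(1) + 1*(-2)*conj(1) + 2*(0)*conj(-1) + 2*(0)*conj(-1) + 2*(0)*conj(1)]
      = (1/8)[(2) + (-2) + (0) + (0) + (0)] = 0/8 = 0
  <chi_5*chi_3, chi_5> = (1/8)[1*(2)*conj(2) + 1*(-2)*conj(-2) + 2*(0)*conj(0) + 2*(0)*conj(0) + 2*(0)*conj(0)]
      = (1/8)[(4) + (4) + (0) + (0) + (0)] = 8/8 = 1
Hence the multiplicities are chi_5: 1. Dimension check: dim(chi_5)*dim(chi_3) = 2*1 = 2 and sum (mult * dim) = 1*2 = 2.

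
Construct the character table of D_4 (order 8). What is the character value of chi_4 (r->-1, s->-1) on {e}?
Conjugacy classes: {e} of size 1, {r^2} of size 1, {r^1, r^3} of size 2, {s, sr^2, ...} of size 2, {sr, sr^3, ...} of size 2.
Character table:
  irrep \ class              {e} (size 1)  {r^2} (size 1)  {r^1, r^3} (size 2)  {s, sr^2, ...} (size 2)  {sr, sr^3, ...} (size 2)
  chi_1 (triv)               1             1               1                    1                        1                       
  chi_2 (sign: r->1, s->-1)  1             1               1                    -1                       -1                      
  chi_3 (r->-1, s->1)        1             1               -1                   1                        -1                      
  chi_4 (r->-1, s->-1)       1             1               -1                   -1                       1                       
  chi_5 (2d, j=1)            2             -2              0                    0                        0                       

Spot check: chi_4 (r->-1, s->-1) on {e} = 1.

Details: D_4 has order 2*4 = 8 with 5 conjugacy classes, hence 5 irreducibles. Sum of squared dims 1 + 1 + 1 + 1 + 4 = 8 = |G|. Linear characters come from the abelianisation; the 2-dimensional irreps have character r^k -> 2*cos(2*pi*j*k/4), reflections -> 0.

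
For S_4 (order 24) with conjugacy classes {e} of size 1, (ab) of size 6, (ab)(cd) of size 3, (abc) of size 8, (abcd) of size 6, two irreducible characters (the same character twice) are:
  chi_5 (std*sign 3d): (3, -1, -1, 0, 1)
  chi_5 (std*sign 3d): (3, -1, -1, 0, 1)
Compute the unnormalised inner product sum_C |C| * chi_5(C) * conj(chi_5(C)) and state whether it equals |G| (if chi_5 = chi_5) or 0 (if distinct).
Sum = 24 = |G| = 24; so <chi_5, chi_5> = 1 (norm-1 confirms irreducibility).

Details: Compute term by term over conjugacy classes (|C| * chi_5(C) * conj(chi_5(C))):
  1*(3)*conj(3) + 6*(-1)*conj(-1) + 3*(-1)*conj(-1) + 8*(0)*conj(0) + 6*(1)*conj(1)
  = (9) + (6) + (3) + (0) + (6)
  = 24.
Dividing by |G| = 24 gives 24/24 = 1, matching the row-orthogonality relation <chi_5, chi_5> = [chi_5 = chi_5].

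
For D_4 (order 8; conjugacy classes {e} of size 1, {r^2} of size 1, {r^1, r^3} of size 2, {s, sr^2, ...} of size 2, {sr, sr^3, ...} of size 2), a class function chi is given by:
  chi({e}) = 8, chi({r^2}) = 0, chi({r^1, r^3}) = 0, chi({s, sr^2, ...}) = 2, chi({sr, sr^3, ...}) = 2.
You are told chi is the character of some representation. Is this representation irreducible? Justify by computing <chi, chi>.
Not irreducible (reducible): <chi, chi> = 10 > 1.

Working: <chi, chi> = (1/|G|) sum_C |C| * |chi(C)|^2 = (1/8)[1*|8|^2 + 1*|0|^2 + 2*|0|^2 + 2*|2|^2 + 2*|2|^2]
  = (1/8)[(64) + (0) + (0) + (8) + (8)] = 80/8 = 10.
A character is irreducible iff <chi, chi> = 1, so this representation is reducible.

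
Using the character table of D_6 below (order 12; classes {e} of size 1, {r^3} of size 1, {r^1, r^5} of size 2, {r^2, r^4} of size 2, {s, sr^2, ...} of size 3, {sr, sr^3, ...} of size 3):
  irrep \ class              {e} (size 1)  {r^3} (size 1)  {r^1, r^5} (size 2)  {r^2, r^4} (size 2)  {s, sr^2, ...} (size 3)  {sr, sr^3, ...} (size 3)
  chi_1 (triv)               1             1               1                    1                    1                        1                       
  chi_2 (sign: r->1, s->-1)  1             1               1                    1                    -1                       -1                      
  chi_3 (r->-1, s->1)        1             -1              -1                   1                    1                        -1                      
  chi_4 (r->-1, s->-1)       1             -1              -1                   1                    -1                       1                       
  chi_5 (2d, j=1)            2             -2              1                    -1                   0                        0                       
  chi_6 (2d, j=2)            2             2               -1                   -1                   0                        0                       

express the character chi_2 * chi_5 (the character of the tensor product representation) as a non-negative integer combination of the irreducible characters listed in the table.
chi_2 tensor chi_5 = chi_5 (all other irreducibles have multiplicity 0).

Details: The character of a tensor product is the pointwise product (chi_2 * chi_5)(C) = chi_2(C) * chi_5(C):
  {e}: (1)*(2), {r^3}: (1)*(-2), {r^1, r^5}: (1)*(1), {r^2, r^4}: (1)*(-1), {s, sr^2, ...}: (-1)*(0), {sr, sr^3, ...}: (-1)*(0)
so (chi_2 * chi_5) takes values
  {e} -> 2, {r^3} -> -2, {r^1, r^5} -> 1, {r^2, r^4} -> -1, {s, sr^2, ...} -> 0, {sr, sr^3, ...} -> 0.
Now take the inner product of this character with each irreducible chi from the table, <chi_2*chi_5, chi> = (1/12) sum_C |C| (chi_2*chi_5)(C) conj(chi(C)):
  <chi_2*chi_5, chi_1> = (1/12)[1*(2)*conj(1) + 1*(-2)*conj(1) + 2*(1)*conj(1) + 2*(-1)*conj(1) + 3*(0)*conj(1) + 3*(0)*conj(1)]
      = (1/12)[(2) + (-2) + (2) + (-2) + (0) + (0)] = 0/12 = 0
  <chi_2*chi_5, chi_2> = (1/12)[1*(2)*conj(1) + 1*(-2)*conj(1) + 2*(1)*conj(1) + 2*(-1)*conj(1) + 3*(0)*conj(-1) + 3*(0)*conj(-1)]
      = (1/12)[(2) + (-2) + (2) + (-2) + (0) + (0)] = 0/12 = 0
  <chi_2*chi_5, chi_3> = (1/12)[1*(2)*conj(1) + 1*(-2)*conj(-1) + 2*(1)*conj(-1) + 2*(-1)*conj(1) + 3*(0)*conj(1) + 3*(0)*conj(-1)]
      = (1/12)[(2) + (2) + (-2) + (-2) + (0) + (0)] = 0/12 = 0
  <chi_2*chi_5, chi_4> = (1/12)[1*(2)*conj(1) + 1*(-2)*conj(-1) + 2*(1)*conj(-1) + 2*(-1)*conj(1) + 3*(0)*conj(-1) + 3*(0)*conj(1)]
      = (1/12)[(2) + (2) + (-2) + (-2) + (0) + (0)] = 0/12 = 0
  <chi_2*chi_5, chi_5> = (1/12)[1*(2)*conj(2) + 1*(-2)*conj(-2) + 2*(1)*conj(1) + 2*(-1)*conj(-1) + 3*(0)*conj(0) + 3*(0)*conj(0)]
      = (1/12)[(4) + (4) + (2) + (2) + (0) + (0)] = 12/12 = 1
  <chi_2*chi_5, chi_6> = (1/12)[1*(2)*conj(2) + 1*(-2)*conj(2) + 2*(1)*conj(-1) + 2*(-1)*conj(-1) + 3*(0)*conj(0) + 3*(0)*conj(0)]
      = (1/12)[(4) + (-4) + (-2) + (2) + (0) + (0)] = 0/12 = 0
Hence the multiplicities are chi_5: 1. Dimension check: dim(chi_2)*dim(chi_5) = 1*2 = 2 and sum (mult * dim) = 1*2 = 2.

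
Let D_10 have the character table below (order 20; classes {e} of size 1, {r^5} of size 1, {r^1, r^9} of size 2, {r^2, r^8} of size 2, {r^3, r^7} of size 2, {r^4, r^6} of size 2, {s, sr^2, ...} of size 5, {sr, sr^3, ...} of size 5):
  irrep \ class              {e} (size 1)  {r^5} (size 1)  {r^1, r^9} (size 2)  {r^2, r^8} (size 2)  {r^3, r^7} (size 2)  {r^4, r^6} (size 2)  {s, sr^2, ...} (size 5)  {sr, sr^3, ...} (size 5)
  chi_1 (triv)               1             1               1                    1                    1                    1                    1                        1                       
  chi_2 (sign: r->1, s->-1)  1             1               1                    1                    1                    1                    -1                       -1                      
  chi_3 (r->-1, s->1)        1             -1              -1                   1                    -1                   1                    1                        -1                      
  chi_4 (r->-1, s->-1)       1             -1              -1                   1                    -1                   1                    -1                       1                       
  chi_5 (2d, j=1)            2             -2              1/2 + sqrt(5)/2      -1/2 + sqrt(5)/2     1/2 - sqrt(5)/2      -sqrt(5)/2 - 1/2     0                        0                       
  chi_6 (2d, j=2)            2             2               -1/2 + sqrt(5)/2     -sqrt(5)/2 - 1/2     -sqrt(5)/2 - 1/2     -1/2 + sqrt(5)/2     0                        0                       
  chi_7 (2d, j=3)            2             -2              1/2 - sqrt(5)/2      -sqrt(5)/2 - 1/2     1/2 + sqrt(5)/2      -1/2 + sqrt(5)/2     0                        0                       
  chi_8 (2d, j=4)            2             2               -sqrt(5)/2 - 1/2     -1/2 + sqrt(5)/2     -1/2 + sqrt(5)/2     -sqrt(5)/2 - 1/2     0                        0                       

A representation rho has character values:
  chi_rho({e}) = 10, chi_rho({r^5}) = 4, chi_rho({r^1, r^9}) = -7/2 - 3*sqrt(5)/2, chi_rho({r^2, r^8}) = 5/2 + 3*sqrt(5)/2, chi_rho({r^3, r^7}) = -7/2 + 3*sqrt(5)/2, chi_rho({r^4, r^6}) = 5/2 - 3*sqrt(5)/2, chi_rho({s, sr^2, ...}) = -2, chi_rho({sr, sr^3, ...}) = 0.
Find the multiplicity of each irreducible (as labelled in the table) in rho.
Multiplicities: chi_1: 0, chi_2: 1, chi_3: 1, chi_4: 2, chi_5: 0, chi_6: 0, chi_7: 0, chi_8: 3.

Derivation: Use <chi_rho, chi> = (1/|G|) sum_C |C| * chi_rho(C) * conj(chi(C)) with |G| = 20 for each irreducible chi in the table:
  <chi_rho, chi_1> = (1/20)[1*(10)*conj(1) + 1*(4)*conj(1) + 2*(-7/2 - 3*sqrt(5)/2)*conj(1) + 2*(5/2 + 3*sqrt(5)/2)*conj(1) + 2*(-7/2 + 3*sqrt(5)/2)*conj(1) + 2*(5/2 - 3*sqrt(5)/2)*conj(1) + 5*(-2)*conj(1) + 5*(0)*conj(1)]
      = (1/20)[(10) + (4) + (-7 - 3*sqrt(5)) + (5 + 3*sqrt(5)) + (-7 + 3*sqrt(5)) + (5 - 3*sqrt(5)) + (-10) + (0)] = 0/20 = 0
  <chi_rho, chi_2> = (1/20)[1*(10)*conj(1) + 1*(4)*conj(1) + 2*(-7/2 - 3*sqrt(5)/2)*conj(1) + 2*(5/2 + 3*sqrt(5)/2)*conj(1) + 2*(-7/2 + 3*sqrt(5)/2)*conj(1) + 2*(5/2 - 3*sqrt(5)/2)*conj(1) + 5*(-2)*conj(-1) + 5*(0)*conj(-1)]
      = (1/20)[(10) + (4) + (-7 - 3*sqrt(5)) + (5 + 3*sqrt(5)) + (-7 + 3*sqrt(5)) + (5 - 3*sqrt(5)) + (10) + (0)] = 20/20 = 1
  <chi_rho, chi_3> = (1/20)[1*(10)*conj(1) + 1*(4)*conj(-1) + 2*(-7/2 - 3*sqrt(5)/2)*conj(-1) + 2*(5/2 + 3*sqrt(5)/2)*conj(1) + 2*(-7/2 + 3*sqrt(5)/2)*conj(-1) + 2*(5/2 - 3*sqrt(5)/2)*conj(1) + 5*(-2)*conj(1) + 5*(0)*conj(-1)]
      = (1/20)[(10) + (-4) + (3*sqrt(5) + 7) + (5 + 3*sqrt(5)) + (7 - 3*sqrt(5)) + (5 - 3*sqrt(5)) + (-10) + (0)] = 20/20 = 1
  <chi_rho, chi_4> = (1/20)[1*(10)*conj(1) + 1*(4)*conj(-1) + 2*(-7/2 - 3*sqrt(5)/2)*conj(-1) + 2*(5/2 + 3*sqrt(5)/2)*conj(1) + 2*(-7/2 + 3*sqrt(5)/2)*conj(-1) + 2*(5/2 - 3*sqrt(5)/2)*conj(1) + 5*(-2)*conj(-1) + 5*(0)*conj(1)]
      = (1/20)[(10) + (-4) + (3*sqrt(5) + 7) + (5 + 3*sqrt(5)) + (7 - 3*sqrt(5)) + (5 - 3*sqrt(5)) + (10) + (0)] = 40/20 = 2
  <chi_rho, chi_5> = (1/20)[1*(10)*conj(2) + 1*(4)*conj(-2) + 2*(-7/2 - 3*sqrt(5)/2)*conj(1/2 + sqrt(5)/2) + 2*(5/2 + 3*sqrt(5)/2)*conj(-1/2 + sqrt(5)/2) + 2*(-7/2 + 3*sqrt(5)/2)*conj(1/2 - sqrt(5)/2) + 2*(5/2 - 3*sqrt(5)/2)*conj(-sqrt(5)/2 - 1/2) + 5*(-2)*conj(0) + 5*(0)*conj(0)]
      = (1/20)[(20) + (-8) + (-5*sqrt(5) - 11) + (sqrt(5) + 5) + (-11 + 5*sqrt(5)) + (5 - sqrt(5)) + (0) + (0)] = 0/20 = 0
  <chi_rho, chi_6> = (1/20)[1*(10)*conj(2) + 1*(4)*conj(2) + 2*(-7/2 - 3*sqrt(5)/2)*conj(-1/2 + sqrt(5)/2) + 2*(5/2 + 3*sqrt(5)/2)*conj(-sqrt(5)/2 - 1/2) + 2*(-7/2 + 3*sqrt(5)/2)*conj(-sqrt(5)/2 - 1/2) + 2*(5/2 - 3*sqrt(5)/2)*conj(-1/2 + sqrt(5)/2) + 5*(-2)*conj(0) + 5*(0)*conj(0)]
      = (1/20)[(20) + (8) + (-2*sqrt(5) - 4) + (-10 - 4*sqrt(5)) + (-4 + 2*sqrt(5)) + (-10 + 4*sqrt(5)) + (0) + (0)] = 0/20 = 0
  <chi_rho, chi_7> = (1/20)[1*(10)*conj(2) + 1*(4)*conj(-2) + 2*(-7/2 - 3*sqrt(5)/2)*conj(1/2 - sqrt(5)/2) + 2*(5/2 + 3*sqrt(5)/2)*conj(-sqrt(5)/2 - 1/2) + 2*(-7/2 + 3*sqrt(5)/2)*conj(1/2 + sqrt(5)/2) + 2*(5/2 - 3*sqrt(5)/2)*conj(-1/2 + sqrt(5)/2) + 5*(-2)*conj(0) + 5*(0)*conj(0)]
      = (1/20)[(20) + (-8) + (4 + 2*sqrt(5)) + (-10 - 4*sqrt(5)) + (4 - 2*sqrt(5)) + (-10 + 4*sqrt(5)) + (0) + (0)] = 0/20 = 0
  <chi_rho, chi_8> = (1/20)[1*(10)*conj(2) + 1*(4)*conj(2) + 2*(-7/2 - 3*sqrt(5)/2)*conj(-sqrt(5)/2 - 1/2) + 2*(5/2 + 3*sqrt(5)/2)*conj(-1/2 + sqrt(5)/2) + 2*(-7/2 + 3*sqrt(5)/2)*conj(-1/2 + sqrt(5)/2) + 2*(5/2 - 3*sqrt(5)/2)*conj(-sqrt(5)/2 - 1/2) + 5*(-2)*conj(0) + 5*(0)*conj(0)]
      = (1/20)[(20) + (8) + (11 + 5*sqrt(5)) + (sqrt(5) + 5) + (11 - 5*sqrt(5)) + (5 - sqrt(5)) + (0) + (0)] = 60/20 = 3
Dimension check: dim(rho) = sum (mult * dim) = 0*1 + 1*1 + 1*1 + 2*1 + 0*2 + 0*2 + 0*2 + 3*2 = 10 = chi_rho(e) = 10.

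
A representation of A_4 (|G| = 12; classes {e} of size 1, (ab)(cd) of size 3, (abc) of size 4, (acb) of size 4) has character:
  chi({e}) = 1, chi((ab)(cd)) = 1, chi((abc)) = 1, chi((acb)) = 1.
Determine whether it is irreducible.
Irreducible: <chi, chi> = 1.

Working: <chi, chi> = (1/|G|) sum_C |C| * |chi(C)|^2 = (1/12)[1*|1|^2 + 3*|1|^2 + 4*|1|^2 + 4*|1|^2]
  = (1/12)[(1) + (3) + (4) + (4)] = 12/12 = 1.
(Exp terms are combined using exp(i*s)*conj(exp(i*t)) = exp(i*(s-t)), and sums of them are collapsed using the identity that for every m > 1 the m distinct m-th roots of unity sum to 0, e.g. 1 + exp(2*I*pi/3) + exp(-2*I*pi/3) = 0.)
A character is irreducible iff <chi, chi> = 1, so this representation is irreducible.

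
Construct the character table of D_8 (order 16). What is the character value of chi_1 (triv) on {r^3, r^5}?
Conjugacy classes: {e} of size 1, {r^4} of size 1, {r^1, r^7} of size 2, {r^2, r^6} of size 2, {r^3, r^5} of size 2, {s, sr^2, ...} of size 4, {sr, sr^3, ...} of size 4.
Character table:
  irrep \ class              {e} (size 1)  {r^4} (size 1)  {r^1, r^7} (size 2)  {r^2, r^6} (size 2)  {r^3, r^5} (size 2)  {s, sr^2, ...} (size 4)  {sr, sr^3, ...} (size 4)
  chi_1 (triv)               1             1               1                    1                    1                    1                        1                       
  chi_2 (sign: r->1, s->-1)  1             1               1                    1                    1                    -1                       -1                      
  chi_3 (r->-1, s->1)        1             1               -1                   1                    -1                   1                        -1                      
  chi_4 (r->-1, s->-1)       1             1               -1                   1                    -1                   -1                       1                       
  chi_5 (2d, j=1)            2             -2              sqrt(2)              0                    -sqrt(2)             0                        0                       
  chi_6 (2d, j=2)            2             2               0                    -2                   0                    0                        0                       
  chi_7 (2d, j=3)            2             -2              -sqrt(2)             0                    sqrt(2)              0                        0                       

Spot check: chi_1 (triv) on {r^3, r^5} = 1.

Reasoning: D_8 has order 2*8 = 16 with 7 conjugacy classes, hence 7 irreducibles. Sum of squared dims 1 + 1 + 1 + 1 + 4 + 4 + 4 = 16 = |G|. Linear characters come from the abelianisation; the 2-dimensional irreps have character r^k -> 2*cos(2*pi*j*k/8), reflections -> 0.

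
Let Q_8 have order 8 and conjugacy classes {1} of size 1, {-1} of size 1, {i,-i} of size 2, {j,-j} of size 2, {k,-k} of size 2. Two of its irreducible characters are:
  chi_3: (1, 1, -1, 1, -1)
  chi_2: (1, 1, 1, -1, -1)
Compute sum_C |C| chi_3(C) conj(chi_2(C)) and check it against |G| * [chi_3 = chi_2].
Sum = 0; so <chi_3, chi_2> = 0 (distinct irreducibles are orthogonal).

Proof sketch: Compute term by term over conjugacy classes (|C| * chi_3(C) * conj(chi_2(C))):
  1*(1)*conj(1) + 1*(1)*conj(1) + 2*(-1)*conj(1) + 2*(1)*conj(-1) + 2*(-1)*conj(-1)
  = (1) + (1) + (-2) + (-2) + (2)
  = 0.
Dividing by |G| = 8 gives 0/8 = 0, matching the row-orthogonality relation <chi_3, chi_2> = [chi_3 = chi_2].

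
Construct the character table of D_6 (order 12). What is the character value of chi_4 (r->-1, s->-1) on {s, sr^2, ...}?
Conjugacy classes: {e} of size 1, {r^3} of size 1, {r^1, r^5} of size 2, {r^2, r^4} of size 2, {s, sr^2, ...} of size 3, {sr, sr^3, ...} of size 3.
Character table:
  irrep \ class              {e} (size 1)  {r^3} (size 1)  {r^1, r^5} (size 2)  {r^2, r^4} (size 2)  {s, sr^2, ...} (size 3)  {sr, sr^3, ...} (size 3)
  chi_1 (triv)               1             1               1                    1                    1                        1                       
  chi_2 (sign: r->1, s->-1)  1             1               1                    1                    -1                       -1                      
  chi_3 (r->-1, s->1)        1             -1              -1                   1                    1                        -1                      
  chi_4 (r->-1, s->-1)       1             -1              -1                   1                    -1                       1                       
  chi_5 (2d, j=1)            2             -2              1                    -1                   0                        0                       
  chi_6 (2d, j=2)            2             2               -1                   -1                   0                        0                       

Spot check: chi_4 (r->-1, s->-1) on {s, sr^2, ...} = -1.

Derivation: D_6 has order 2*6 = 12 with 6 conjugacy classes, hence 6 irreducibles. Sum of squared dims 1 + 1 + 1 + 1 + 4 + 4 = 12 = |G|. Linear characters come from the abelianisation; the 2-dimensional irreps have character r^k -> 2*cos(2*pi*j*k/6), reflections -> 0.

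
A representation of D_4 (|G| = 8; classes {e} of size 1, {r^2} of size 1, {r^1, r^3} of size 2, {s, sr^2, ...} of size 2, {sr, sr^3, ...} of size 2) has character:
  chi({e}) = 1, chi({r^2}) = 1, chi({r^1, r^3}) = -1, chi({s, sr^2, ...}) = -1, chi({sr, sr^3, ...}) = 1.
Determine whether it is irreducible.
Irreducible: <chi, chi> = 1.

Justification: <chi, chi> = (1/|G|) sum_C |C| * |chi(C)|^2 = (1/8)[1*|1|^2 + 1*|1|^2 + 2*|-1|^2 + 2*|-1|^2 + 2*|1|^2]
  = (1/8)[(1) + (1) + (2) + (2) + (2)] = 8/8 = 1.
A character is irreducible iff <chi, chi> = 1, so this representation is irreducible.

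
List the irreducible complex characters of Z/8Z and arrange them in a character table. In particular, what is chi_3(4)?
Character table of Z/8Z (irreps indexed chi_0,...,chi_7 with chi_k(m) = zeta_8^(k*m), zeta_8 = exp(2*pi*i/8)):
  irrep \ class  {0} (size 1)  {1} (size 1)    {2} (size 1)  {3} (size 1)    {4} (size 1)  {5} (size 1)    {6} (size 1)  {7} (size 1)  
  chi_0          1             1               1             1               1             1               1             1             
  chi_1          1             exp(I*pi/4)     I             exp(3*I*pi/4)   -1            exp(-3*I*pi/4)  -I            exp(-I*pi/4)  
  chi_2          1             I               -1            -I              1             I               -1            -I            
  chi_3          1             exp(3*I*pi/4)   -I            exp(I*pi/4)     -1            exp(-I*pi/4)    I             exp(-3*I*pi/4)
  chi_4          1             -1              1             -1              1             -1              1             -1            
  chi_5          1             exp(-3*I*pi/4)  I             exp(-I*pi/4)    -1            exp(I*pi/4)     -I            exp(3*I*pi/4) 
  chi_6          1             -I              -1            I               1             -I              -1            I             
  chi_7          1             exp(-I*pi/4)    -I            exp(-3*I*pi/4)  -1            exp(3*I*pi/4)   I             exp(I*pi/4)   

Spot check: chi_3(4) = zeta_8^(3*4) = zeta_8^12 = -1.

Solution. Z/8Z is abelian, so all 8 irreducible complex representations are 1-dimensional. They are given by chi_k(m) = zeta_8^(k*m) for k = 0,...,7. Row orthogonality: sum_m chi_k(m) conj(chi_l(m)) = 8 * [k = l].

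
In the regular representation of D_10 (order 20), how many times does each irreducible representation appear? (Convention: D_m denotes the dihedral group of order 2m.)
Each irreducible V_i of dimension d_i appears with multiplicity d_i, i.e. rho_reg = (direct sum over all irreducibles V_i) d_i V_i. The irreducible dimensions for D_10 are 1, 1, 1, 1, 2, 2, 2, 2: 4 irreducibles of dimension 1, each with multiplicity 1; 4 irreducibles of dimension 2, each with multiplicity 2. Total dimension 4*1*1 + 4*2*2 = 20 = |G|.

Details: General theorem: in the regular representation of a finite group G, each irreducible appears with multiplicity equal to its dimension. Check: dim(rho_reg) = sum d_i^2 = 1 + 1 + 1 + 1 + 4 + 4 + 4 + 4 = 20 = |G|.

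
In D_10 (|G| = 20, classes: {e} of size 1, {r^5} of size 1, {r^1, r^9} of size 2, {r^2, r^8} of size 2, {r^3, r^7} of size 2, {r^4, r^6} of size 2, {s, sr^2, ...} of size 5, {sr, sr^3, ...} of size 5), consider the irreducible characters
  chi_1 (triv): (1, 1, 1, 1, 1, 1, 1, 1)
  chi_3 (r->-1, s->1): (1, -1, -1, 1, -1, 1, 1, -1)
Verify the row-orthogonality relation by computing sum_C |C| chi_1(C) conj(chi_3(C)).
Sum = 0; so <chi_1, chi_3> = 0 (distinct irreducibles are orthogonal).

Justification: Compute term by term over conjugacy classes (|C| * chi_1(C) * conj(chi_3(C))):
  1*(1)*conj(1) + 1*(1)*conj(-1) + 2*(1)*conj(-1) + 2*(1)*conj(1) + 2*(1)*conj(-1) + 2*(1)*conj(1) + 5*(1)*conj(1) + 5*(1)*conj(-1)
  = (1) + (-1) + (-2) + (2) + (-2) + (2) + (5) + (-5)
  = 0.
Dividing by |G| = 20 gives 0/20 = 0, matching the row-orthogonality relation <chi_1, chi_3> = [chi_1 = chi_3].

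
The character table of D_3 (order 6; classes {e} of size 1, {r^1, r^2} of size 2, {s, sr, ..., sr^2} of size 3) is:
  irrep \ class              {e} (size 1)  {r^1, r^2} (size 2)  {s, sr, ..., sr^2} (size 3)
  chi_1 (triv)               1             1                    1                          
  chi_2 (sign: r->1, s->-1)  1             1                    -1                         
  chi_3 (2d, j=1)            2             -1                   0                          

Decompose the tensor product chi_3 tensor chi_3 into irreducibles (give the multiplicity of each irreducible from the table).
chi_3 tensor chi_3 = chi_1 + chi_2 + chi_3 (all other irreducibles have multiplicity 0).

Proof sketch: The character of a tensor product is the pointwise product (chi_3 * chi_3)(C) = chi_3(C) * chi_3(C):
  {e}: (2)*(2), {r^1, r^2}: (-1)*(-1), {s, sr, ..., sr^2}: (0)*(0)
so (chi_3 * chi_3) takes values
  {e} -> 4, {r^1, r^2} -> 1, {s, sr, ..., sr^2} -> 0.
Now take the inner product of this character with each irreducible chi from the table, <chi_3*chi_3, chi> = (1/6) sum_C |C| (chi_3*chi_3)(C) conj(chi(C)):
  <chi_3*chi_3, chi_1> = (1/6)[1*(4)*conj(1) + 2*(1)*conj(1) + 3*(0)*conj(1)]
      = (1/6)[(4) + (2) + (0)] = 6/6 = 1
  <chi_3*chi_3, chi_2> = (1/6)[1*(4)*conj(1) + 2*(1)*conj(1) + 3*(0)*conj(-1)]
      = (1/6)[(4) + (2) + (0)] = 6/6 = 1
  <chi_3*chi_3, chi_3> = (1/6)[1*(4)*conj(2) + 2*(1)*conj(-1) + 3*(0)*conj(0)]
      = (1/6)[(8) + (-2) + (0)] = 6/6 = 1
Hence the multiplicities are chi_1: 1, chi_2: 1, chi_3: 1. Dimension check: dim(chi_3)*dim(chi_3) = 2*2 = 4 and sum (mult * dim) = 1*1 + 1*1 + 1*2 = 4.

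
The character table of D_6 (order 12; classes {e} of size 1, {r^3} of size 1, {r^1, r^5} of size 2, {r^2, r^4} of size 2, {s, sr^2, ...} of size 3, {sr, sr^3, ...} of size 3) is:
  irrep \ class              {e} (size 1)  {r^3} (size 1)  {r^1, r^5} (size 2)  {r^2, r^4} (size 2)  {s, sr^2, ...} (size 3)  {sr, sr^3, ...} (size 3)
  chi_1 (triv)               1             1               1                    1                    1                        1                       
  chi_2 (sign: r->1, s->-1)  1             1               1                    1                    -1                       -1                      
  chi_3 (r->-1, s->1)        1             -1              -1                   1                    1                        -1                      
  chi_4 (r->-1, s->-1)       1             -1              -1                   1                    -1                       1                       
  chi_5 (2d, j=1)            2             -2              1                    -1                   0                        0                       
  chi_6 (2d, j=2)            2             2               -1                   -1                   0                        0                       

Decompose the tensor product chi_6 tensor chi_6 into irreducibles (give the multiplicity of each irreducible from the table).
chi_6 tensor chi_6 = chi_1 + chi_2 + chi_6 (all other irreducibles have multiplicity 0).

Solution. The character of a tensor product is the pointwise product (chi_6 * chi_6)(C) = chi_6(C) * chi_6(C):
  {e}: (2)*(2), {r^3}: (2)*(2), {r^1, r^5}: (-1)*(-1), {r^2, r^4}: (-1)*(-1), {s, sr^2, ...}: (0)*(0), {sr, sr^3, ...}: (0)*(0)
so (chi_6 * chi_6) takes values
  {e} -> 4, {r^3} -> 4, {r^1, r^5} -> 1, {r^2, r^4} -> 1, {s, sr^2, ...} -> 0, {sr, sr^3, ...} -> 0.
Now take the inner product of this character with each irreducible chi from the table, <chi_6*chi_6, chi> = (1/12) sum_C |C| (chi_6*chi_6)(C) conj(chi(C)):
  <chi_6*chi_6, chi_1> = (1/12)[1*(4)*conj(1) + 1*(4)*conj(1) + 2*(1)*conj(1) + 2*(1)*conj(1) + 3*(0)*conj(1) + 3*(0)*conj(1)]
      = (1/12)[(4) + (4) + (2) + (2) + (0) + (0)] = 12/12 = 1
  <chi_6*chi_6, chi_2> = (1/12)[1*(4)*conj(1) + 1*(4)*conj(1) + 2*(1)*conj(1) + 2*(1)*conj(1) + 3*(0)*conj(-1) + 3*(0)*conj(-1)]
      = (1/12)[(4) + (4) + (2) + (2) + (0) + (0)] = 12/12 = 1
  <chi_6*chi_6, chi_3> = (1/12)[1*(4)*conj(1) + 1*(4)*conj(-1) + 2*(1)*conj(-1) + 2*(1)*conj(1) + 3*(0)*conj(1) + 3*(0)*conj(-1)]
      = (1/12)[(4) + (-4) + (-2) + (2) + (0) + (0)] = 0/12 = 0
  <chi_6*chi_6, chi_4> = (1/12)[1*(4)*conj(1) + 1*(4)*conj(-1) + 2*(1)*conj(-1) + 2*(1)*conj(1) + 3*(0)*conj(-1) + 3*(0)*conj(1)]
      = (1/12)[(4) + (-4) + (-2) + (2) + (0) + (0)] = 0/12 = 0
  <chi_6*chi_6, chi_5> = (1/12)[1*(4)*conj(2) + 1*(4)*conj(-2) + 2*(1)*conj(1) + 2*(1)*conj(-1) + 3*(0)*conj(0) + 3*(0)*conj(0)]
      = (1/12)[(8) + (-8) + (2) + (-2) + (0) + (0)] = 0/12 = 0
  <chi_6*chi_6, chi_6> = (1/12)[1*(4)*conj(2) + 1*(4)*conj(2) + 2*(1)*conj(-1) + 2*(1)*conj(-1) + 3*(0)*conj(0) + 3*(0)*conj(0)]
      = (1/12)[(8) + (8) + (-2) + (-2) + (0) + (0)] = 12/12 = 1
Hence the multiplicities are chi_1: 1, chi_2: 1, chi_6: 1. Dimension check: dim(chi_6)*dim(chi_6) = 2*2 = 4 and sum (mult * dim) = 1*1 + 1*1 + 1*2 = 4.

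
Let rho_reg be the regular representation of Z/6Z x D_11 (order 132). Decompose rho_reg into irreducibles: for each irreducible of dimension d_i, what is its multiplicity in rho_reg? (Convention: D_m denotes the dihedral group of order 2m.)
Each irreducible V_i of dimension d_i appears with multiplicity d_i, i.e. rho_reg = (direct sum over all irreducibles V_i) d_i V_i. The irreducible dimensions for Z/6Z x D_11 are 1, 1, 1, 1, 1, 1, 1, 1, 1, 1, 1, 1, 2, 2, 2, 2, 2, 2, 2, 2, 2, 2, 2, 2, 2, 2, 2, 2, 2, 2, 2, 2, 2, 2, 2, 2, 2, 2, 2, 2, 2, 2: 12 irreducibles of dimension 1, each with multiplicity 1; 30 irreducibles of dimension 2, each with multiplicity 2. Total dimension 12*1*1 + 30*2*2 = 132 = |G|.

Derivation: General theorem: in the regular representation of a finite group G, each irreducible appears with multiplicity equal to its dimension. Check: dim(rho_reg) = sum d_i^2 = 1 + 1 + 1 + 1 + 1 + 1 + 1 + 1 + 1 + 1 + 1 + 1 + 4 + 4 + 4 + 4 + 4 + 4 + 4 + 4 + 4 + 4 + 4 + 4 + 4 + 4 + 4 + 4 + 4 + 4 + 4 + 4 + 4 + 4 + 4 + 4 + 4 + 4 + 4 + 4 + 4 + 4 = 132 = |G|.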